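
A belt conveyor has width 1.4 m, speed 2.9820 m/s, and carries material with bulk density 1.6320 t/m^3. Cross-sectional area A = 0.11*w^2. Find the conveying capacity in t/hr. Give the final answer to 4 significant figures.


A = 0.11 * 1.4^2 = 0.2156 m^2
C = 0.2156 * 2.9820 * 1.6320 * 3600
C = 3777 t/hr


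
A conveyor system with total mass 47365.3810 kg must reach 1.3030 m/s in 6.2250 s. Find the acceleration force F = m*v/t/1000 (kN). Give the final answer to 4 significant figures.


F = 47365.3810 * 1.3030 / 6.2250 / 1000
F = 9.914 kN


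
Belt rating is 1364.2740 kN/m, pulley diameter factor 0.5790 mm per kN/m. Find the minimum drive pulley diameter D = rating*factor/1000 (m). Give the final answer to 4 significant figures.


D = 1364.2740 * 0.5790 / 1000
D = 0.7899 m


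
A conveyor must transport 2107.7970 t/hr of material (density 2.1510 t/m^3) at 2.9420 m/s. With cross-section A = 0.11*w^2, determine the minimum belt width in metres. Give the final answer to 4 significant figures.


A_req = 2107.7970 / (2.9420 * 2.1510 * 3600) = 0.0925216 m^2
w = sqrt(0.0925216 / 0.11)
w = 0.9171 m


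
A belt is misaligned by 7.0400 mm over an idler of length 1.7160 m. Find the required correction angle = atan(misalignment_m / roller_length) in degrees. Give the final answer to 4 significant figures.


misalign_m = 7.0400 / 1000 = 0.007040 m
angle = atan(0.007040 / 1.7160)
angle = 0.2351 deg


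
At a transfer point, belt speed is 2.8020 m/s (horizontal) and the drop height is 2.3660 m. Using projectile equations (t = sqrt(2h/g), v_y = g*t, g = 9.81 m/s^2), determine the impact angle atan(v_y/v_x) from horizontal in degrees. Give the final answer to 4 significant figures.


t = sqrt(2*2.3660/9.81) = 0.694525 s
v_y = 9.81 * 0.694525 = 6.81329 m/s
angle = atan(6.81329 / 2.8020) = 67.64 deg


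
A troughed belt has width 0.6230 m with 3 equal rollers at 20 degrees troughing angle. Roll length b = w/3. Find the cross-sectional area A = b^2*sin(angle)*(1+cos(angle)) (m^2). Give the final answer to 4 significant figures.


b = 0.6230/3 = 0.207667 m
A = 0.207667^2 * sin(20 deg) * (1 + cos(20 deg))
A = 0.02861 m^2


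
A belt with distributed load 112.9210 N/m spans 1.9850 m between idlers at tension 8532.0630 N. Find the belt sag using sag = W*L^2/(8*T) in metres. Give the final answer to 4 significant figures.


sag = 112.9210 * 1.9850^2 / (8 * 8532.0630)
sag = 0.006519 m


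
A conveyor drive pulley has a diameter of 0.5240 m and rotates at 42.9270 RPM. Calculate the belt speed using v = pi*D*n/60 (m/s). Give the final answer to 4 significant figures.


v = pi * 0.5240 * 42.9270 / 60
v = 1.178 m/s


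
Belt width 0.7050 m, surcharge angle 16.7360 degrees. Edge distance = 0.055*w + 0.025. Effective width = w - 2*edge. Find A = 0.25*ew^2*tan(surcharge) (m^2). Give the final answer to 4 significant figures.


edge = 0.055*0.7050 + 0.025 = 0.063775 m
ew = 0.7050 - 2*0.063775 = 0.57745 m
A = 0.25 * 0.57745^2 * tan(16.7360 deg)
A = 0.02507 m^2


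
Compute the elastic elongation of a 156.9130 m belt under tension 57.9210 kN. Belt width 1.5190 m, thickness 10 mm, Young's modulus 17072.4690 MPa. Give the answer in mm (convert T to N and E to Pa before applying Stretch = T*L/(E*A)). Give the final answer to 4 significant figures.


A = 1.5190 * 0.01 = 0.01519 m^2
Stretch = 57.9210*1000 * 156.9130 / (17072.4690e6 * 0.01519) * 1000
Stretch = 35.05 mm


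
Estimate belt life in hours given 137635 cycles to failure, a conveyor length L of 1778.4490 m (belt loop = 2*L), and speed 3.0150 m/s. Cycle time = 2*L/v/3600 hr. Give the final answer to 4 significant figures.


cycle_time = 2 * 1778.4490 / 3.0150 / 3600 = 0.327704 hr
life = 137635 * 0.327704 = 45100 hours


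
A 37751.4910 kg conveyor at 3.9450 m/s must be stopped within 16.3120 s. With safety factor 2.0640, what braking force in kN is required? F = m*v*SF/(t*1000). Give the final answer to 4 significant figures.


F = 37751.4910 * 3.9450 / 16.3120 * 2.0640 / 1000
F = 18.84 kN


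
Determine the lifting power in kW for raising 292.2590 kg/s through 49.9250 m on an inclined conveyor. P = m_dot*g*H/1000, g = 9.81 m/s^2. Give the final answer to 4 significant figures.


P = 292.2590 * 9.81 * 49.9250 / 1000
P = 143.1 kW


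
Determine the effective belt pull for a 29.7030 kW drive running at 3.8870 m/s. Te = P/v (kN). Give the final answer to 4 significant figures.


Te = P / v = 29.7030 / 3.8870
Te = 7.642 kN


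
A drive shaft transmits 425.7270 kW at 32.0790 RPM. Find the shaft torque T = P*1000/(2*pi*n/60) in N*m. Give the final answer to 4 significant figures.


omega = 2*pi*32.0790/60 = 3.35931 rad/s
T = 425.7270*1000 / 3.35931
T = 126700 N*m


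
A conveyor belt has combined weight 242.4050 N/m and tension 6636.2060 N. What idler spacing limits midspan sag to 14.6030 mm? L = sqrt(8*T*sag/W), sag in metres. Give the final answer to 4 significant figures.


sag = 14.6030/1000 = 0.014603 m
L = sqrt(8 * 6636.2060 * 0.014603 / 242.4050)
L = 1.788 m


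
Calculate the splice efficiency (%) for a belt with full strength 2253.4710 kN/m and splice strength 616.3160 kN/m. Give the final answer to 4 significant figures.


Eff = 616.3160 / 2253.4710 * 100
Eff = 27.35 %


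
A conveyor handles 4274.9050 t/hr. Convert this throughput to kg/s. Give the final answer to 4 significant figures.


m_dot = 4274.9050 * 1000 / 3600
m_dot = 1187 kg/s


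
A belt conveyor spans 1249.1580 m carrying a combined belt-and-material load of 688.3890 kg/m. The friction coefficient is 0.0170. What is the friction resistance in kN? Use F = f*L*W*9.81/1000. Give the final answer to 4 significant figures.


F = 0.0170 * 1249.1580 * 688.3890 * 9.81 / 1000
F = 143.4 kN


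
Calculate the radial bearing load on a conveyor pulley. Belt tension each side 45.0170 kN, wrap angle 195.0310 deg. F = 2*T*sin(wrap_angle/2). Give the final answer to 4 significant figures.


F = 2 * 45.0170 * sin(195.0310/2 deg)
F = 89.26 kN


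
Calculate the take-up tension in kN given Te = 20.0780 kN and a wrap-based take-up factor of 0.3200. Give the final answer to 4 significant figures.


T_tu = 20.0780 * 0.3200
T_tu = 6.425 kN


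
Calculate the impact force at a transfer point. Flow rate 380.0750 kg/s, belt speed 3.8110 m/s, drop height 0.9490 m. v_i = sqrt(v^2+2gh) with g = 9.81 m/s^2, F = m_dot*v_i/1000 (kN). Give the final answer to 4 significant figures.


v_i = sqrt(3.8110^2 + 2*9.81*0.9490) = 5.757 m/s
F = 380.0750 * 5.757 / 1000
F = 2.188 kN


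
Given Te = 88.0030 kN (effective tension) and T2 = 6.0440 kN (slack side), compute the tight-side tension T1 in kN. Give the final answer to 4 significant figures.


T1 = Te + T2 = 88.0030 + 6.0440
T1 = 94.05 kN


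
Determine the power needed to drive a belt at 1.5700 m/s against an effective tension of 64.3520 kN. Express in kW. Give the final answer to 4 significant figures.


P = Te * v = 64.3520 * 1.5700
P = 101.0 kW


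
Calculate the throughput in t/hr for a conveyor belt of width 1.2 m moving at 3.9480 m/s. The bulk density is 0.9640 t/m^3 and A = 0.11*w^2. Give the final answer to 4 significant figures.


A = 0.11 * 1.2^2 = 0.1584 m^2
C = 0.1584 * 3.9480 * 0.9640 * 3600
C = 2170 t/hr


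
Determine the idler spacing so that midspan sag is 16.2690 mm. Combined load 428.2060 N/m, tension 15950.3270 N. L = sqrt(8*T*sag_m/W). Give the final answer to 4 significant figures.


sag = 16.2690/1000 = 0.016269 m
L = sqrt(8 * 15950.3270 * 0.016269 / 428.2060)
L = 2.202 m


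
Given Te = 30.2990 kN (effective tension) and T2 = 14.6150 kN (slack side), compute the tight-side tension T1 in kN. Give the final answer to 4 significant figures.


T1 = Te + T2 = 30.2990 + 14.6150
T1 = 44.91 kN


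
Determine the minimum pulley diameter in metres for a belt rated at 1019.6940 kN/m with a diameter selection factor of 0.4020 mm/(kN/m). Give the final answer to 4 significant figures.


D = 1019.6940 * 0.4020 / 1000
D = 0.4099 m


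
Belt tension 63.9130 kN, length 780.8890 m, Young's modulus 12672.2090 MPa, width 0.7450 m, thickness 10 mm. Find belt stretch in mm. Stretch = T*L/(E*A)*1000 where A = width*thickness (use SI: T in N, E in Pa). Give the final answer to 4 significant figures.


A = 0.7450 * 0.01 = 0.00745 m^2
Stretch = 63.9130*1000 * 780.8890 / (12672.2090e6 * 0.00745) * 1000
Stretch = 528.7 mm


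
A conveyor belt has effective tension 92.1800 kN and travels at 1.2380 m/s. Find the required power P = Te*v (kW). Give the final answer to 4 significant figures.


P = Te * v = 92.1800 * 1.2380
P = 114.1 kW


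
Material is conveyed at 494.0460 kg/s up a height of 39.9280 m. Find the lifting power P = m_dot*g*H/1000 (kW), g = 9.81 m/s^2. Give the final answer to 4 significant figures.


P = 494.0460 * 9.81 * 39.9280 / 1000
P = 193.5 kW


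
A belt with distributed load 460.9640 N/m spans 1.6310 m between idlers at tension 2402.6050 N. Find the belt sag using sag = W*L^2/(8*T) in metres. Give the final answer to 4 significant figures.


sag = 460.9640 * 1.6310^2 / (8 * 2402.6050)
sag = 0.06380 m


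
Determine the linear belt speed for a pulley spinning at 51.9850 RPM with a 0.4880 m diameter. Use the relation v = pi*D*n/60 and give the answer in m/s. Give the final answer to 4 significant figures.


v = pi * 0.4880 * 51.9850 / 60
v = 1.328 m/s


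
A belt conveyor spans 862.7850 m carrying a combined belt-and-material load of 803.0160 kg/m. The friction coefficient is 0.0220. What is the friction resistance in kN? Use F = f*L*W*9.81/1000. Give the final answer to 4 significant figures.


F = 0.0220 * 862.7850 * 803.0160 * 9.81 / 1000
F = 149.5 kN


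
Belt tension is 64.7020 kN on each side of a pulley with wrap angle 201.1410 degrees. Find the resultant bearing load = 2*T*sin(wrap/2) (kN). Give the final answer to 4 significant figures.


F = 2 * 64.7020 * sin(201.1410/2 deg)
F = 127.2 kN


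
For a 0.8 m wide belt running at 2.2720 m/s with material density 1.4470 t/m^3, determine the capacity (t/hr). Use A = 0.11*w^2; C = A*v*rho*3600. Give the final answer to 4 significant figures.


A = 0.11 * 0.8^2 = 0.0704 m^2
C = 0.0704 * 2.2720 * 1.4470 * 3600
C = 833.2 t/hr


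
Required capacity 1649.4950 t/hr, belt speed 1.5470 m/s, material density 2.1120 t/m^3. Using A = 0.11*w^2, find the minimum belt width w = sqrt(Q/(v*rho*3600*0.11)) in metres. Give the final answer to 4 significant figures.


A_req = 1649.4950 / (1.5470 * 2.1120 * 3600) = 0.140238 m^2
w = sqrt(0.140238 / 0.11)
w = 1.129 m


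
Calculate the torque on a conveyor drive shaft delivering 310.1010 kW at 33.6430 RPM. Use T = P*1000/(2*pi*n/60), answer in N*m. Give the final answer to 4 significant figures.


omega = 2*pi*33.6430/60 = 3.52309 rad/s
T = 310.1010*1000 / 3.52309
T = 88020 N*m


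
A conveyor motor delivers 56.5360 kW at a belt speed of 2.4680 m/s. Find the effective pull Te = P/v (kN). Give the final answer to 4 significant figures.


Te = P / v = 56.5360 / 2.4680
Te = 22.91 kN


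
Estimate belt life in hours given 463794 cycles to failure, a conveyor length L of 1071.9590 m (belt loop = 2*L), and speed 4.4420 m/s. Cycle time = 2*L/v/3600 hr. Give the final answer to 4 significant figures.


cycle_time = 2 * 1071.9590 / 4.4420 / 3600 = 0.134069 hr
life = 463794 * 0.134069 = 62180 hours


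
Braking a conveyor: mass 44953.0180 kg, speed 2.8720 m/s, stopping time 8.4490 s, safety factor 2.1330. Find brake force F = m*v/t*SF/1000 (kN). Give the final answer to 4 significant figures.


F = 44953.0180 * 2.8720 / 8.4490 * 2.1330 / 1000
F = 32.59 kN


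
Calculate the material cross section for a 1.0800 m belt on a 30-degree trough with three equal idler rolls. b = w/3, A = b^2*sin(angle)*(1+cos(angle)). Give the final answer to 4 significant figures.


b = 1.0800/3 = 0.36 m
A = 0.36^2 * sin(30 deg) * (1 + cos(30 deg))
A = 0.1209 m^2


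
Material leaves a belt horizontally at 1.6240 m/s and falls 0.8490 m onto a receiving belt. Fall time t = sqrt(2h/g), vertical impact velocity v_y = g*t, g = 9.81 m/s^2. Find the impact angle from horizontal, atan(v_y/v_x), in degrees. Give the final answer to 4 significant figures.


t = sqrt(2*0.8490/9.81) = 0.416039 s
v_y = 9.81 * 0.416039 = 4.08134 m/s
angle = atan(4.08134 / 1.6240) = 68.30 deg


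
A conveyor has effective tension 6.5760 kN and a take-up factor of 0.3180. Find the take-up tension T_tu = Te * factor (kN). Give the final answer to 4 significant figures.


T_tu = 6.5760 * 0.3180
T_tu = 2.091 kN


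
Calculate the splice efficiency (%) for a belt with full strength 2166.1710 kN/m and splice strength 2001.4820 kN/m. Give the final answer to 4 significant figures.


Eff = 2001.4820 / 2166.1710 * 100
Eff = 92.40 %


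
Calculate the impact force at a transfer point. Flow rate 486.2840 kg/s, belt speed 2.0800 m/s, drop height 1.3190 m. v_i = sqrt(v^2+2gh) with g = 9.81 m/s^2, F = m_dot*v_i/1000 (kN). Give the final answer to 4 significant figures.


v_i = sqrt(2.0800^2 + 2*9.81*1.3190) = 5.49592 m/s
F = 486.2840 * 5.49592 / 1000
F = 2.673 kN


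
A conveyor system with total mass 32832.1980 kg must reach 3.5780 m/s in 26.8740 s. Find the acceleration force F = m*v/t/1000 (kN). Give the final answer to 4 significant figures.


F = 32832.1980 * 3.5780 / 26.8740 / 1000
F = 4.371 kN


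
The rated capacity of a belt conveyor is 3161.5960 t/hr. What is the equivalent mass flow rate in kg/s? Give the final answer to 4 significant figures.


m_dot = 3161.5960 * 1000 / 3600
m_dot = 878.2 kg/s


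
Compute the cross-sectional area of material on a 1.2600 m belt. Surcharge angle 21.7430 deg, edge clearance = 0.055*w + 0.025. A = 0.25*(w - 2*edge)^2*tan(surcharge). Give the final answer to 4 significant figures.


edge = 0.055*1.2600 + 0.025 = 0.0943 m
ew = 1.2600 - 2*0.0943 = 1.0714 m
A = 0.25 * 1.0714^2 * tan(21.7430 deg)
A = 0.1145 m^2


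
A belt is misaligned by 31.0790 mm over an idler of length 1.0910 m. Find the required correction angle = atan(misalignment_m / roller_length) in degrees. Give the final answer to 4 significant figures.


misalign_m = 31.0790 / 1000 = 0.031079 m
angle = atan(0.031079 / 1.0910)
angle = 1.632 deg


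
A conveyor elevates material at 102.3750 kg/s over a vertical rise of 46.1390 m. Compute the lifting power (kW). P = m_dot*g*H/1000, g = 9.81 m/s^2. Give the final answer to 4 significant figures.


P = 102.3750 * 9.81 * 46.1390 / 1000
P = 46.34 kW


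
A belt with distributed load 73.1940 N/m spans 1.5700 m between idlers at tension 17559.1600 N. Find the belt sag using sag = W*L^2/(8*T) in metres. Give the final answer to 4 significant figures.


sag = 73.1940 * 1.5700^2 / (8 * 17559.1600)
sag = 0.001284 m


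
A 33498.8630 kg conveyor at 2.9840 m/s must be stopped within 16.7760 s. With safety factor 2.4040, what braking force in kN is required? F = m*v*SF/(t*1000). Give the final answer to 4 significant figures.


F = 33498.8630 * 2.9840 / 16.7760 * 2.4040 / 1000
F = 14.32 kN


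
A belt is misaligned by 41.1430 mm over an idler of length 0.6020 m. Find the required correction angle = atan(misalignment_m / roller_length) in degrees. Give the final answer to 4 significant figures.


misalign_m = 41.1430 / 1000 = 0.041143 m
angle = atan(0.041143 / 0.6020)
angle = 3.910 deg


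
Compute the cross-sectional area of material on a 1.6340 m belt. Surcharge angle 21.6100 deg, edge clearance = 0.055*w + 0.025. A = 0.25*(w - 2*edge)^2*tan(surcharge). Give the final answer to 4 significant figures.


edge = 0.055*1.6340 + 0.025 = 0.11487 m
ew = 1.6340 - 2*0.11487 = 1.40426 m
A = 0.25 * 1.40426^2 * tan(21.6100 deg)
A = 0.1953 m^2


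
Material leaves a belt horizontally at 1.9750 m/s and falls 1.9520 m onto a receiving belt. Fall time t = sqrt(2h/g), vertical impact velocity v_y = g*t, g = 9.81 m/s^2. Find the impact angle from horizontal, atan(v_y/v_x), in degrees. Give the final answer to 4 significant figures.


t = sqrt(2*1.9520/9.81) = 0.630842 s
v_y = 9.81 * 0.630842 = 6.18856 m/s
angle = atan(6.18856 / 1.9750) = 72.30 deg


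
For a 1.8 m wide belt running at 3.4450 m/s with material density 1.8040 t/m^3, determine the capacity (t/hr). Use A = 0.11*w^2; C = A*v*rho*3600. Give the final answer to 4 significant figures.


A = 0.11 * 1.8^2 = 0.3564 m^2
C = 0.3564 * 3.4450 * 1.8040 * 3600
C = 7974 t/hr


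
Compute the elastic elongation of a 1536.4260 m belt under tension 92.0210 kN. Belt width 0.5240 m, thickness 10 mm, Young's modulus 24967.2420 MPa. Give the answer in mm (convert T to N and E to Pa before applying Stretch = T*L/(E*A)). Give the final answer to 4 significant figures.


A = 0.5240 * 0.01 = 0.00524 m^2
Stretch = 92.0210*1000 * 1536.4260 / (24967.2420e6 * 0.00524) * 1000
Stretch = 1081 mm


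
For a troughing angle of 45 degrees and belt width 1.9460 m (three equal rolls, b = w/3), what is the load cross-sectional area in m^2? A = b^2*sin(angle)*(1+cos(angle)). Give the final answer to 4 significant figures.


b = 1.9460/3 = 0.648667 m
A = 0.648667^2 * sin(45 deg) * (1 + cos(45 deg))
A = 0.5079 m^2


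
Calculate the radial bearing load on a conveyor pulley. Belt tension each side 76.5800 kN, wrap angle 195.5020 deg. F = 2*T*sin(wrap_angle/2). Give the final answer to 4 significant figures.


F = 2 * 76.5800 * sin(195.5020/2 deg)
F = 151.8 kN


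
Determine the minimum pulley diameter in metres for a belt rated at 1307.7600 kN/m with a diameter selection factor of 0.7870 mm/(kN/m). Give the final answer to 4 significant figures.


D = 1307.7600 * 0.7870 / 1000
D = 1.029 m


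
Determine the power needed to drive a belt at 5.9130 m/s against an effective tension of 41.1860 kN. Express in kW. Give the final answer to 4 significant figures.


P = Te * v = 41.1860 * 5.9130
P = 243.5 kW


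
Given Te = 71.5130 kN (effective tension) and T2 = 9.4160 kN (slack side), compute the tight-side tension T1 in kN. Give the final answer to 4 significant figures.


T1 = Te + T2 = 71.5130 + 9.4160
T1 = 80.93 kN


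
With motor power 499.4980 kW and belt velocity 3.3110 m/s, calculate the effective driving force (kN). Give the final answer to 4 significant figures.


Te = P / v = 499.4980 / 3.3110
Te = 150.9 kN


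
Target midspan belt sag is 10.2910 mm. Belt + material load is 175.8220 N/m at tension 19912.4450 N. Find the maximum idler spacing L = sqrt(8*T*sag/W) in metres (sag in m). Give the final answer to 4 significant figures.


sag = 10.2910/1000 = 0.010291 m
L = sqrt(8 * 19912.4450 * 0.010291 / 175.8220)
L = 3.054 m


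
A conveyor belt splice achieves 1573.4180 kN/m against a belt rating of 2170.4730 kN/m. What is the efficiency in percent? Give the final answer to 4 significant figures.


Eff = 1573.4180 / 2170.4730 * 100
Eff = 72.49 %


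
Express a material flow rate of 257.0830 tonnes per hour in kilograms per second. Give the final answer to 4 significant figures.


m_dot = 257.0830 * 1000 / 3600
m_dot = 71.41 kg/s


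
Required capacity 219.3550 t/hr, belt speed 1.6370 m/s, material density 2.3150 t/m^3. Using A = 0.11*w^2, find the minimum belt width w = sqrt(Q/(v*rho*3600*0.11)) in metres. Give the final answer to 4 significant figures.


A_req = 219.3550 / (1.6370 * 2.3150 * 3600) = 0.0160785 m^2
w = sqrt(0.0160785 / 0.11)
w = 0.3823 m


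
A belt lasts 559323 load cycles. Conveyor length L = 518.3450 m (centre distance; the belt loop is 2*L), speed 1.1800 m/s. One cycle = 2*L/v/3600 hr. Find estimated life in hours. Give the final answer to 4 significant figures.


cycle_time = 2 * 518.3450 / 1.1800 / 3600 = 0.244042 hr
life = 559323 * 0.244042 = 136500 hours


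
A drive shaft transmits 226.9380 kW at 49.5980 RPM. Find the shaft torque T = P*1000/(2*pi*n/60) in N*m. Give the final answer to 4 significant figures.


omega = 2*pi*49.5980/60 = 5.19389 rad/s
T = 226.9380*1000 / 5.19389
T = 43690 N*m


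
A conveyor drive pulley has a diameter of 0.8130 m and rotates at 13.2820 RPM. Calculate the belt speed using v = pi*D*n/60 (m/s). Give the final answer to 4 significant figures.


v = pi * 0.8130 * 13.2820 / 60
v = 0.5654 m/s


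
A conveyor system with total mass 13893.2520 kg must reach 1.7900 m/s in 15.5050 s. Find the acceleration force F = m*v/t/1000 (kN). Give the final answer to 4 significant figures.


F = 13893.2520 * 1.7900 / 15.5050 / 1000
F = 1.604 kN


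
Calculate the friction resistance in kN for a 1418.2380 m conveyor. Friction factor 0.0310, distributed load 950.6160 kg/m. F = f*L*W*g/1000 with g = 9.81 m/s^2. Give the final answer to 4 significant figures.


F = 0.0310 * 1418.2380 * 950.6160 * 9.81 / 1000
F = 410.0 kN


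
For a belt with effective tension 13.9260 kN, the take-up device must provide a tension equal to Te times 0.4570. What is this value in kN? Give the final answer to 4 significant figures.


T_tu = 13.9260 * 0.4570
T_tu = 6.364 kN


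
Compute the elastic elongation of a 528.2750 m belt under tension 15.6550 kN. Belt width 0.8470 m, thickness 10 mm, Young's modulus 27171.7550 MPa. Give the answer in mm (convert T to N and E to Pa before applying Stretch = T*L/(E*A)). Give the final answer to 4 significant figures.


A = 0.8470 * 0.01 = 0.00847 m^2
Stretch = 15.6550*1000 * 528.2750 / (27171.7550e6 * 0.00847) * 1000
Stretch = 35.93 mm


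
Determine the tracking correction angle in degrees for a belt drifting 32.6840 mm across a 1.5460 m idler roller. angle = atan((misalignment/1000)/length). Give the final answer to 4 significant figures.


misalign_m = 32.6840 / 1000 = 0.032684 m
angle = atan(0.032684 / 1.5460)
angle = 1.211 deg


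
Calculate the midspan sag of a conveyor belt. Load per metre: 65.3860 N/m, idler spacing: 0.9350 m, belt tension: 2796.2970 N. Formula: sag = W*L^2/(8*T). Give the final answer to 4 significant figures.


sag = 65.3860 * 0.9350^2 / (8 * 2796.2970)
sag = 0.002555 m


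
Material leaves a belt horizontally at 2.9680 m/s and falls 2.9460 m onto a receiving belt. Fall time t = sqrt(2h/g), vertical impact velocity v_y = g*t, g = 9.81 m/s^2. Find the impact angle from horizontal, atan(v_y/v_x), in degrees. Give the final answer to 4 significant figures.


t = sqrt(2*2.9460/9.81) = 0.774991 s
v_y = 9.81 * 0.774991 = 7.60266 m/s
angle = atan(7.60266 / 2.9680) = 68.67 deg


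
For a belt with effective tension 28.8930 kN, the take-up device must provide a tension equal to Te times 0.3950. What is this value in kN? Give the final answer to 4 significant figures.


T_tu = 28.8930 * 0.3950
T_tu = 11.41 kN


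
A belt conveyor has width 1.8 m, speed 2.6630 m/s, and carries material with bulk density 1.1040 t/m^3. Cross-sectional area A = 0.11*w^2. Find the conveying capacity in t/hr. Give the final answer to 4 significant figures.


A = 0.11 * 1.8^2 = 0.3564 m^2
C = 0.3564 * 2.6630 * 1.1040 * 3600
C = 3772 t/hr


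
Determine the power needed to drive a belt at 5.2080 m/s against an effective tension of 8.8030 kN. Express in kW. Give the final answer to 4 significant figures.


P = Te * v = 8.8030 * 5.2080
P = 45.85 kW


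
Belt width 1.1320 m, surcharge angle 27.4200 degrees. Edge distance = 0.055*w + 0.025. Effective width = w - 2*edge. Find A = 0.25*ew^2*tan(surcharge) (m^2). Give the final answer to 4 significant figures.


edge = 0.055*1.1320 + 0.025 = 0.08726 m
ew = 1.1320 - 2*0.08726 = 0.95748 m
A = 0.25 * 0.95748^2 * tan(27.4200 deg)
A = 0.1189 m^2


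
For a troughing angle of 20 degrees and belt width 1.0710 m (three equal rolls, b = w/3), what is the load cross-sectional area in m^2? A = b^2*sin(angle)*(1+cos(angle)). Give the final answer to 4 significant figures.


b = 1.0710/3 = 0.357 m
A = 0.357^2 * sin(20 deg) * (1 + cos(20 deg))
A = 0.08455 m^2


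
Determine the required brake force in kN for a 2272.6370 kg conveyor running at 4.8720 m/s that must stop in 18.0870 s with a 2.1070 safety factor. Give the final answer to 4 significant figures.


F = 2272.6370 * 4.8720 / 18.0870 * 2.1070 / 1000
F = 1.290 kN


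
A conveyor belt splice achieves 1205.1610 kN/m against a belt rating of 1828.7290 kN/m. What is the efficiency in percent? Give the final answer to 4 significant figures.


Eff = 1205.1610 / 1828.7290 * 100
Eff = 65.90 %


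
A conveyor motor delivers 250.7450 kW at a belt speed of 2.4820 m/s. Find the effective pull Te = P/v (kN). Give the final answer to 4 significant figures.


Te = P / v = 250.7450 / 2.4820
Te = 101.0 kN


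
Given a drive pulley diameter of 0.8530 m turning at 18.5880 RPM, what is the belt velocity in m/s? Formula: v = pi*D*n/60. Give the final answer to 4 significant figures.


v = pi * 0.8530 * 18.5880 / 60
v = 0.8302 m/s


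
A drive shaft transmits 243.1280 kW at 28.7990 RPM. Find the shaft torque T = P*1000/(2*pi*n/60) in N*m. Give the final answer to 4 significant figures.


omega = 2*pi*28.7990/60 = 3.01582 rad/s
T = 243.1280*1000 / 3.01582
T = 80620 N*m


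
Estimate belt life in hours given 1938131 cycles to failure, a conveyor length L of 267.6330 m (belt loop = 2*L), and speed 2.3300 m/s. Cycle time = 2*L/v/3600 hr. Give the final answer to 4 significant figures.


cycle_time = 2 * 267.6330 / 2.3300 / 3600 = 0.0638133 hr
life = 1938131 * 0.0638133 = 123700 hours


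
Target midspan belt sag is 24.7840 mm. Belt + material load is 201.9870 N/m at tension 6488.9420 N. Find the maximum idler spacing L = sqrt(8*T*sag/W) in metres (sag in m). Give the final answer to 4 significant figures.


sag = 24.7840/1000 = 0.024784 m
L = sqrt(8 * 6488.9420 * 0.024784 / 201.9870)
L = 2.524 m


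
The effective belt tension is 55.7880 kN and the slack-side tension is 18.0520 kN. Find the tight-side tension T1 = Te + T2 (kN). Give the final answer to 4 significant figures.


T1 = Te + T2 = 55.7880 + 18.0520
T1 = 73.84 kN


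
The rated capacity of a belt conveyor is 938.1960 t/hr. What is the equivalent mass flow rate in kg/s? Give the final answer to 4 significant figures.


m_dot = 938.1960 * 1000 / 3600
m_dot = 260.6 kg/s


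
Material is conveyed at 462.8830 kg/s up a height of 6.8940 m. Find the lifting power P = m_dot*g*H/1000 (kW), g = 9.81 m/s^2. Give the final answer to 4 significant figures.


P = 462.8830 * 9.81 * 6.8940 / 1000
P = 31.30 kW


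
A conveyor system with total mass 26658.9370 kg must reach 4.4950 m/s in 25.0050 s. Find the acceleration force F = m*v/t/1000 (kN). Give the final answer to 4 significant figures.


F = 26658.9370 * 4.4950 / 25.0050 / 1000
F = 4.792 kN


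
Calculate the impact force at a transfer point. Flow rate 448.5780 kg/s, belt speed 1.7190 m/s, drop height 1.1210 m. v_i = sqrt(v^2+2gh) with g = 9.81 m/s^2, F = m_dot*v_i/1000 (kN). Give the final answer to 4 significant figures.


v_i = sqrt(1.7190^2 + 2*9.81*1.1210) = 4.9949 m/s
F = 448.5780 * 4.9949 / 1000
F = 2.241 kN


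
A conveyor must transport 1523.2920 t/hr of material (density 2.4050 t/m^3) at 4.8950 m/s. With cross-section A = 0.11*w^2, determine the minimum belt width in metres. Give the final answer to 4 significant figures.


A_req = 1523.2920 / (4.8950 * 2.4050 * 3600) = 0.0359429 m^2
w = sqrt(0.0359429 / 0.11)
w = 0.5716 m


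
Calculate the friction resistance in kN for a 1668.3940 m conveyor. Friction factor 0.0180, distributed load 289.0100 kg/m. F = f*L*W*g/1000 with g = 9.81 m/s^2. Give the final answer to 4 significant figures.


F = 0.0180 * 1668.3940 * 289.0100 * 9.81 / 1000
F = 85.14 kN


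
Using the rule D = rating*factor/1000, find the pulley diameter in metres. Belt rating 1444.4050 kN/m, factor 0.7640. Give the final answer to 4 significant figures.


D = 1444.4050 * 0.7640 / 1000
D = 1.104 m


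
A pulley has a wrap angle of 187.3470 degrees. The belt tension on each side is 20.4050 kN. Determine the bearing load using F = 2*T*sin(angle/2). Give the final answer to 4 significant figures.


F = 2 * 20.4050 * sin(187.3470/2 deg)
F = 40.73 kN


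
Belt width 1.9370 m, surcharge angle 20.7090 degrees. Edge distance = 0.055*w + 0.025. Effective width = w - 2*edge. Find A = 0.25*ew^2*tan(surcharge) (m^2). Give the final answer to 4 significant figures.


edge = 0.055*1.9370 + 0.025 = 0.131535 m
ew = 1.9370 - 2*0.131535 = 1.67393 m
A = 0.25 * 1.67393^2 * tan(20.7090 deg)
A = 0.2648 m^2


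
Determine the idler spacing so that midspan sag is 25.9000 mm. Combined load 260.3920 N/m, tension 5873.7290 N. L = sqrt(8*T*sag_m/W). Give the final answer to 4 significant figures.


sag = 25.9000/1000 = 0.025900 m
L = sqrt(8 * 5873.7290 * 0.025900 / 260.3920)
L = 2.162 m


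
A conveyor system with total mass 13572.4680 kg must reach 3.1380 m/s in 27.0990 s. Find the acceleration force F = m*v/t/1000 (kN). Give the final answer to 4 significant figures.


F = 13572.4680 * 3.1380 / 27.0990 / 1000
F = 1.572 kN


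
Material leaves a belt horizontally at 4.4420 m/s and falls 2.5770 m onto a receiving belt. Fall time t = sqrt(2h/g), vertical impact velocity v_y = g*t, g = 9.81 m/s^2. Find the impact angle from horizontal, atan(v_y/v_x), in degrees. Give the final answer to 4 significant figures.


t = sqrt(2*2.5770/9.81) = 0.724833 s
v_y = 9.81 * 0.724833 = 7.11061 m/s
angle = atan(7.11061 / 4.4420) = 58.01 deg


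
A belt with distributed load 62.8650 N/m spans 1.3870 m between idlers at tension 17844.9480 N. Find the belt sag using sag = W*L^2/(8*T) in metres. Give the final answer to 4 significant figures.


sag = 62.8650 * 1.3870^2 / (8 * 17844.9480)
sag = 0.0008471 m


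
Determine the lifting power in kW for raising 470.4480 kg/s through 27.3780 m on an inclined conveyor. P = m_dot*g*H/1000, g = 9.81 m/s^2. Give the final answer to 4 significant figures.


P = 470.4480 * 9.81 * 27.3780 / 1000
P = 126.4 kW


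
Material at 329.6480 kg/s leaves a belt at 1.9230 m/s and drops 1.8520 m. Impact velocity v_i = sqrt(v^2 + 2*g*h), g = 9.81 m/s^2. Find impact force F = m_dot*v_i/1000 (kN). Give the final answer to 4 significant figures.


v_i = sqrt(1.9230^2 + 2*9.81*1.8520) = 6.32726 m/s
F = 329.6480 * 6.32726 / 1000
F = 2.086 kN


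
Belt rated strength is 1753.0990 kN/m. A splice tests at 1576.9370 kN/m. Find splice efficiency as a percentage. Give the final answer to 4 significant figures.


Eff = 1576.9370 / 1753.0990 * 100
Eff = 89.95 %


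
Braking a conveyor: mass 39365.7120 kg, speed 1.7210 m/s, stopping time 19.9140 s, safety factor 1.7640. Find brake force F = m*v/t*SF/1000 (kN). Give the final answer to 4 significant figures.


F = 39365.7120 * 1.7210 / 19.9140 * 1.7640 / 1000
F = 6.001 kN


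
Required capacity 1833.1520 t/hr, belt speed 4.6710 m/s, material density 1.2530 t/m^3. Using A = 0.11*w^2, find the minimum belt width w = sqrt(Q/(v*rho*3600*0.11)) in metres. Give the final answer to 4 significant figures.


A_req = 1833.1520 / (4.6710 * 1.2530 * 3600) = 0.0870032 m^2
w = sqrt(0.0870032 / 0.11)
w = 0.8893 m


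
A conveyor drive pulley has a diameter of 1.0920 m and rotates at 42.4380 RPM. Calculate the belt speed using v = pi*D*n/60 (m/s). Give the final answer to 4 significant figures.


v = pi * 1.0920 * 42.4380 / 60
v = 2.426 m/s


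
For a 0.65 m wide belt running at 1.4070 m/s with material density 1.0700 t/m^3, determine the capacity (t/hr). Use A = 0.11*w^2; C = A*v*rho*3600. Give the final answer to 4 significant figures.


A = 0.11 * 0.65^2 = 0.046475 m^2
C = 0.046475 * 1.4070 * 1.0700 * 3600
C = 251.9 t/hr


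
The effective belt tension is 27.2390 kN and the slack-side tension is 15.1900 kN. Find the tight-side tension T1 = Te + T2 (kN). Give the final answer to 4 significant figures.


T1 = Te + T2 = 27.2390 + 15.1900
T1 = 42.43 kN


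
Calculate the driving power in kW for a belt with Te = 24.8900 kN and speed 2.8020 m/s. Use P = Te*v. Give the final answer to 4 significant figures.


P = Te * v = 24.8900 * 2.8020
P = 69.74 kW


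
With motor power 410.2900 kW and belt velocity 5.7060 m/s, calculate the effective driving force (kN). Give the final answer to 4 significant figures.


Te = P / v = 410.2900 / 5.7060
Te = 71.91 kN


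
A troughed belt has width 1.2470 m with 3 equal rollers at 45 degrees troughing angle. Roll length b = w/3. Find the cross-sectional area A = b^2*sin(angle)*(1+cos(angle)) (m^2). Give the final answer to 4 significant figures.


b = 1.2470/3 = 0.415667 m
A = 0.415667^2 * sin(45 deg) * (1 + cos(45 deg))
A = 0.2086 m^2


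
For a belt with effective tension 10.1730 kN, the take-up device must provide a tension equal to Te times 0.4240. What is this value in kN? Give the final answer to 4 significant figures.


T_tu = 10.1730 * 0.4240
T_tu = 4.313 kN


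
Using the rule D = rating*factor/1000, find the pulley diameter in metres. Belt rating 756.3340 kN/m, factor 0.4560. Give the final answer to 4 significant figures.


D = 756.3340 * 0.4560 / 1000
D = 0.3449 m


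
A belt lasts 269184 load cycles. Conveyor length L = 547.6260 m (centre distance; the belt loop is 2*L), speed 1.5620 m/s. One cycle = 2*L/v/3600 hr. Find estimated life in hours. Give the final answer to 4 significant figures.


cycle_time = 2 * 547.6260 / 1.5620 / 3600 = 0.194774 hr
life = 269184 * 0.194774 = 52430 hours


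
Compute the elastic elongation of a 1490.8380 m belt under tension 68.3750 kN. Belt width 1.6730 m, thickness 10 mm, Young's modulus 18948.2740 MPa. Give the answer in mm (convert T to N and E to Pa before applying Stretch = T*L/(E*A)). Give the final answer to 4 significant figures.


A = 1.6730 * 0.01 = 0.01673 m^2
Stretch = 68.3750*1000 * 1490.8380 / (18948.2740e6 * 0.01673) * 1000
Stretch = 321.6 mm


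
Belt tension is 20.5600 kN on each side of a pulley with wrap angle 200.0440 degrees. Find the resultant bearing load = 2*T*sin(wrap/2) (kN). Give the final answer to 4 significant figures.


F = 2 * 20.5600 * sin(200.0440/2 deg)
F = 40.49 kN


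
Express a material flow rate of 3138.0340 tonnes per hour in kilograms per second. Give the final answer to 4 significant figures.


m_dot = 3138.0340 * 1000 / 3600
m_dot = 871.7 kg/s


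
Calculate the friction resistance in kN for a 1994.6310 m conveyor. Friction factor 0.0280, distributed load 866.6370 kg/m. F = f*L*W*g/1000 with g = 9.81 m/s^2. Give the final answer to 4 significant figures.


F = 0.0280 * 1994.6310 * 866.6370 * 9.81 / 1000
F = 474.8 kN


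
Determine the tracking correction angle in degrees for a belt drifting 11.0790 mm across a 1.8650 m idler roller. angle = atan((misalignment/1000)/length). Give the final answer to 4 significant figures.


misalign_m = 11.0790 / 1000 = 0.011079 m
angle = atan(0.011079 / 1.8650)
angle = 0.3404 deg


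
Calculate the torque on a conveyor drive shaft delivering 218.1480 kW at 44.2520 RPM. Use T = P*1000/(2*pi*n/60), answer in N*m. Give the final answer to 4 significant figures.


omega = 2*pi*44.2520/60 = 4.63406 rad/s
T = 218.1480*1000 / 4.63406
T = 47070 N*m


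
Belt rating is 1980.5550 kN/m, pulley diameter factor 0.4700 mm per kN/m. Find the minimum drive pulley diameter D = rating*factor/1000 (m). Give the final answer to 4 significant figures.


D = 1980.5550 * 0.4700 / 1000
D = 0.9309 m


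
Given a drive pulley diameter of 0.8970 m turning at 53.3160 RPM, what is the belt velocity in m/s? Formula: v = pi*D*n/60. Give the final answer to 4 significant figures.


v = pi * 0.8970 * 53.3160 / 60
v = 2.504 m/s


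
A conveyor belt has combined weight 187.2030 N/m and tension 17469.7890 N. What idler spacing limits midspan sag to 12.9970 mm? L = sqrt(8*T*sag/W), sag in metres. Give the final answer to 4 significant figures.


sag = 12.9970/1000 = 0.012997 m
L = sqrt(8 * 17469.7890 * 0.012997 / 187.2030)
L = 3.115 m


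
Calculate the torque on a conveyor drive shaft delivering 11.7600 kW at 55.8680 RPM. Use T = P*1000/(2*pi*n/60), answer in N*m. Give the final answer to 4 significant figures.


omega = 2*pi*55.8680/60 = 5.85048 rad/s
T = 11.7600*1000 / 5.85048
T = 2010 N*m


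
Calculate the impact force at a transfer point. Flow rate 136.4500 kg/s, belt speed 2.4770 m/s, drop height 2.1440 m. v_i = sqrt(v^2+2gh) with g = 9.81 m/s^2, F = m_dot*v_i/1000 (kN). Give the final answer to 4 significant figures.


v_i = sqrt(2.4770^2 + 2*9.81*2.1440) = 6.94268 m/s
F = 136.4500 * 6.94268 / 1000
F = 0.9473 kN


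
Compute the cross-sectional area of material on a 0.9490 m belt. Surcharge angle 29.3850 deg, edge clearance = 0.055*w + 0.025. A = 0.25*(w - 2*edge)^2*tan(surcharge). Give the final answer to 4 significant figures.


edge = 0.055*0.9490 + 0.025 = 0.077195 m
ew = 0.9490 - 2*0.077195 = 0.79461 m
A = 0.25 * 0.79461^2 * tan(29.3850 deg)
A = 0.08889 m^2


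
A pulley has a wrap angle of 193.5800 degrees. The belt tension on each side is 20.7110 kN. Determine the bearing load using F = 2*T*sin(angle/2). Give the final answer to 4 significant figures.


F = 2 * 20.7110 * sin(193.5800/2 deg)
F = 41.13 kN


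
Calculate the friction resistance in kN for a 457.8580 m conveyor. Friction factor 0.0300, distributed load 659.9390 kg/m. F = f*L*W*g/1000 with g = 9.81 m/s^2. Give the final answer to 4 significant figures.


F = 0.0300 * 457.8580 * 659.9390 * 9.81 / 1000
F = 88.93 kN


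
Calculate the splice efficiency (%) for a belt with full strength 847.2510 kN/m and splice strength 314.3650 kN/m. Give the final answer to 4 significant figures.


Eff = 314.3650 / 847.2510 * 100
Eff = 37.10 %


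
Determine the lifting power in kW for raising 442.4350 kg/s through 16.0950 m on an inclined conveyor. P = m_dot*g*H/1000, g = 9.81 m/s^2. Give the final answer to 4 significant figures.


P = 442.4350 * 9.81 * 16.0950 / 1000
P = 69.86 kW


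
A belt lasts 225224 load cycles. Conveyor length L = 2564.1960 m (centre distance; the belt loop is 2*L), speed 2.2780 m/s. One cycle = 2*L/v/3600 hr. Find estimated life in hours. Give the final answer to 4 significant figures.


cycle_time = 2 * 2564.1960 / 2.2780 / 3600 = 0.625353 hr
life = 225224 * 0.625353 = 140800 hours


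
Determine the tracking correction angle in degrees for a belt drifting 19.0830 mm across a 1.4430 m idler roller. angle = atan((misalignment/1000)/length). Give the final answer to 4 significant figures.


misalign_m = 19.0830 / 1000 = 0.019083 m
angle = atan(0.019083 / 1.4430)
angle = 0.7577 deg


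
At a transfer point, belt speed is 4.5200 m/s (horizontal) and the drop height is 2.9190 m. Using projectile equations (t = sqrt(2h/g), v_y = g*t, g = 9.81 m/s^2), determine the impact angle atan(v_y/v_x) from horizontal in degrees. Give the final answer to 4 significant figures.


t = sqrt(2*2.9190/9.81) = 0.771432 s
v_y = 9.81 * 0.771432 = 7.56775 m/s
angle = atan(7.56775 / 4.5200) = 59.15 deg


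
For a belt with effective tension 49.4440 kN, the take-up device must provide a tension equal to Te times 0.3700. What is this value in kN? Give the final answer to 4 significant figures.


T_tu = 49.4440 * 0.3700
T_tu = 18.29 kN


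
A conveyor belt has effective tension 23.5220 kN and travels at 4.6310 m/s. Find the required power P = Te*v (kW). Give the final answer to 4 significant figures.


P = Te * v = 23.5220 * 4.6310
P = 108.9 kW


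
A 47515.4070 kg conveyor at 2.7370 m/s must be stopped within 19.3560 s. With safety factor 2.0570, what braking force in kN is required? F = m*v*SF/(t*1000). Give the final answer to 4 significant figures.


F = 47515.4070 * 2.7370 / 19.3560 * 2.0570 / 1000
F = 13.82 kN


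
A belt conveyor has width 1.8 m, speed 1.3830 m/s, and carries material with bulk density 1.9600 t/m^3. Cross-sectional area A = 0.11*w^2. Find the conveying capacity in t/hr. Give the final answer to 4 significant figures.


A = 0.11 * 1.8^2 = 0.3564 m^2
C = 0.3564 * 1.3830 * 1.9600 * 3600
C = 3478 t/hr
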